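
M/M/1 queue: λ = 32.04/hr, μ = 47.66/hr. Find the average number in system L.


ρ = λ/μ = 32.04/47.66 = 0.6723
L = ρ/(1−ρ) = 0.6723/(1 − 0.6723) = 0.6723/0.3277 = 2.0512

Final: 2.0512


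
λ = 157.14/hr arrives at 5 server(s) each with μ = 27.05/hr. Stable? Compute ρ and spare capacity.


Total capacity cμ = 5·27.05 = 135.25/hr
ρ = λ/(cμ) = 157.14/135.25 = 1.1618
Stable ⇔ ρ < 1: NO
Spare capacity = cμ − λ = 135.25 − 157.14 = -21.89/hr

Final: ρ = 1.1618; unstable; margin = -21.89/hr


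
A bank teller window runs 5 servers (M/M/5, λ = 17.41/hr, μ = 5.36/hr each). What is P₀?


a = λ/μ = 17.41/5.36 = 3.2481; ρ = a/c = 0.6496
Σ_{k=0}^{4} a^k/k! (terms k=0..4) = 1.00000 + 3.24813 + 5.27519 + 5.71151 + 4.63794 = 19.87276
Tail: a^5/(5!(1−ρ)) = 361.55128/(120·0.3504) = 8.59920
P₀ = 1/(19.87276 + 8.59920) = 1/28.47196 = 0.035122

Final: 0.035122


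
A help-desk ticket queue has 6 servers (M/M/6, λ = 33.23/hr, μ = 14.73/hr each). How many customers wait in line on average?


a = λ/μ = 2.2559; ρ = a/6 = 0.3760
P₀ = 0.104454
Lq = P₀·a^c·ρ / (c!·(1−ρ)²) = 0.104454·131.81522·0.3760/(720·0.38939)
= 0.01847

Final: 0.01847


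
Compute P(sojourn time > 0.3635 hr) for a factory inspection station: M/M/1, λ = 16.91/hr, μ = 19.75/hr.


W ~ Exponential(μ−λ) for M/M/1.
μ − λ = 19.75 − 16.91 = 2.8400
P(W > t) = e^{−(μ−λ)t} = e^{−1.0323} = 0.356173

Final: 0.356173


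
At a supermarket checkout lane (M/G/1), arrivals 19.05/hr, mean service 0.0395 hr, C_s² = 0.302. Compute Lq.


ρ = λ·E[S] = 19.05·0.0395 = 0.7525
Lq = ρ²(1+C_s²)/(2(1−ρ)) = 0.5662·(1+0.302)/(2·0.2475)
= 0.5662·1.3020/0.4950 = 1.48918

Final: 1.48918


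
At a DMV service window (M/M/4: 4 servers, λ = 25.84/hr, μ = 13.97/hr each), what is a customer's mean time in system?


a = 1.8497; ρ = 0.4624; P₀ = 0.153320
Lq = P₀·a^c·ρ/(c!(1−ρ)²) = 0.11965
Wq = Lq/λ = 0.11965/25.84 = 0.004631 hr
W = Wq + 1/μ = 0.004631 + 0.07158 = 0.07621 hr

Final: 0.07621 hr


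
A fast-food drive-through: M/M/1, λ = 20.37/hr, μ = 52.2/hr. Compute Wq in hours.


ρ = 20.37/52.2 = 0.3902
Wq = ρ/(μ−λ) = 0.3902/(52.2 − 20.37) = 0.3902/31.83 = 0.01226 hr

Final: 0.01226 hr


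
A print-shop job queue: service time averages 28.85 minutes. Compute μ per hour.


μ = 1/(service time) in consistent units.
1 hour = 60 min, so μ = 60/28.85 = 2.0797 per hour

Final: 2.0797 /hr


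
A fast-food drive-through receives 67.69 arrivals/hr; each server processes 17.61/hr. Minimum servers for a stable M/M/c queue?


Stability requires cμ > λ ⇔ c > λ/μ.
λ/μ = 67.69/17.61 = 3.8438
Minimum integer c = ⌊3.8438⌋ + 1 = 4
Check: 4·17.61 = 70.44 > 67.69, while 3·17.61 = 52.83 ≤ 67.69

Final: 4 servers


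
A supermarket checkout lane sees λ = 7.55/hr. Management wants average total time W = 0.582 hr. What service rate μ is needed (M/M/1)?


W = 1/(μ−λ) ⇒ μ − λ = 1/W = 1/0.582 = 1.7182
μ = λ + 1/W = 7.55 + 1.7182 = 9.2682 per hr

Final: 9.2682 /hr


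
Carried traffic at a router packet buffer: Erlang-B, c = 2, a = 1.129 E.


B(2,1.129) = 0.230386 (Erlang-B)
Carried load = a(1 − B) = 1.129·(1 − 0.230386) = 1.129·0.769614 = 0.8689 E

Final: 0.8689 Erlangs


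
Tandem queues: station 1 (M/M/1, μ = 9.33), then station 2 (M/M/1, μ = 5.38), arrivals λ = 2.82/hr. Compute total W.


Each node sees arrival rate λ = 2.82/hr (tandem ⇒ throughput preserved).
W₁ = 1/(μ₁−λ) = 1/(9.33−2.82) = 0.15361 hr
W₂ = 1/(μ₂−λ) = 1/(5.38−2.82) = 0.39062 hr
W_total = W₁ + W₂ = 0.15361 + 0.39062 = 0.54423 hr

Final: 0.54423 hr


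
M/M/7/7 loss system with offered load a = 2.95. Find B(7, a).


B(c,a) = (a^c/c!) / Σ_{k=0}^{c} a^k/k!
a^7/7! = 0.385766
Σ terms (k=0..7): 1.00000 + 2.95000 + 4.35125 + 4.27873 + 3.15556 + 1.86178 + 0.91538 + 0.38577 = 18.898466
B = 0.385766/18.898466 = 0.020413

Final: 0.020413


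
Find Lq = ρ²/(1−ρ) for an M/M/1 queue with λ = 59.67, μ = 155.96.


ρ = 59.67/155.96 = 0.3826
Lq = ρ²/(1−ρ) = 0.1464/0.6174 = 0.2371

Final: 0.2371


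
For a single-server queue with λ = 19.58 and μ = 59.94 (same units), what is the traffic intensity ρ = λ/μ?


ρ = λ/μ = 19.58/59.94 = 0.3267

Final: 0.3267


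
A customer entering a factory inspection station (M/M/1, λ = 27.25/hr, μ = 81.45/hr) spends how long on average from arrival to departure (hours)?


W = 1/(μ−λ) = 1/(81.45 − 27.25) = 1/54.20 = 0.01845 hr

Final: 0.01845 hr


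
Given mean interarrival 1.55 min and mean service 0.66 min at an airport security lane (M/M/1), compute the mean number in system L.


λ = 60/1.55 = 38.7097 /hr
μ = 60/0.66 = 90.9091 /hr
ρ = λ/μ = 38.7097/90.9091 = 0.4258
L = ρ/(1−ρ) = 0.4258/0.5742 = 0.7416

Final: 0.7416


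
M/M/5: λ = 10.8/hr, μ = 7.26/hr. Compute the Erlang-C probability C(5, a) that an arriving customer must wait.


a = λ/μ = 1.4876; ρ = a/5 = 0.2975
P₀ = 0.225569 (from M/M/c formula)
C(c,a) = [a^c/(c!(1−ρ))]·P₀ = [7.28510/(120·0.7025)]·0.225569
= 0.08642·0.225569 = 0.019494

Final: 0.019494


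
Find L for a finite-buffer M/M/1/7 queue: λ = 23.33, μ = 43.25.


ρ = 23.33/43.25 = 0.5394
L = ρ[1 − (K+1)ρ^K + Kρ^(K+1)] / [(1−ρ)(1−ρ^(K+1))]
Numerator: 0.5394·(1 − 8·0.013289 + 7·0.007169) = 0.509142
Denominator: (0.4606)·(0.992831) = 0.457276
L = 0.509142/0.457276 = 1.1134

Final: 1.1134


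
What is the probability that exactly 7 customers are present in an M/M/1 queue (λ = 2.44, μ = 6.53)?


ρ = 2.44/6.53 = 0.3737
P_n = (1−ρ)·ρ^n = (1 − 0.3737)·0.3737^7 = 0.6263·0.001017 = 0.0006370

Final: 0.0006370


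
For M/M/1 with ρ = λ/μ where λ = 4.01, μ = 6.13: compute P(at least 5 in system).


ρ = 4.01/6.13 = 0.6542
P(N ≥ n) = ρ^n = 0.6542^5 = 0.119790

Final: 0.119790


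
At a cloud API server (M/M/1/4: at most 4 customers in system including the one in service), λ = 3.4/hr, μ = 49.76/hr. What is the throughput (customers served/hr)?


ρ = 0.06833; P_K = (1−ρ)ρ^4/(1−ρ^5) = 0.00002031
λ_eff = λ(1 − P_K) = 3.4·(1 − 0.00002031) = 3.4·0.999980 = 3.3999 /hr

Final: 3.3999 /hr


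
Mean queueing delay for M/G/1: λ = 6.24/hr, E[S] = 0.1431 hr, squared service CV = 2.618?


ρ = λ·E[S] = 6.24·0.1431 = 0.8929
E[S²] = E[S]²(1+C_s²) = 0.1431²·(1+2.618) = 0.074088
Wq = λ·E[S²]/(2(1−ρ)) = 6.24·0.074088/(2·0.1071) = 2.15919 hr

Final: 2.15919 hr


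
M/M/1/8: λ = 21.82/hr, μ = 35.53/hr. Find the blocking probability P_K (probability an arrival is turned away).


ρ = λ/μ = 21.82/35.53 = 0.6141
P_K = (1−ρ)ρ^K/(1−ρ^(K+1)) = (0.3859·0.020234)/(1 − 0.012426)
= 0.007808/0.987574 = 0.007906

Final: 0.007906


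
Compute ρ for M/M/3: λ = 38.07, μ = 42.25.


ρ = λ/(cμ) = 38.07/(3·42.25) = 38.07/126.75 = 0.3004

Final: 0.3004


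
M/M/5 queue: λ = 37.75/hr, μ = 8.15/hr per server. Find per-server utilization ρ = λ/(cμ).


ρ = λ/(cμ) = 37.75/(5·8.15) = 37.75/40.75 = 0.9264

Final: 0.9264


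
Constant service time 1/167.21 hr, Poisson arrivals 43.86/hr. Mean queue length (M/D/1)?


ρ = 43.86/167.21 = 0.2623
M/D/1: Lq = ρ²/(2(1−ρ)) = 0.06880/(2·0.7377) = 0.04663

Final: 0.04663


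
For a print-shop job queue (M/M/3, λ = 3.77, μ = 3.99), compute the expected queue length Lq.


a = λ/μ = 0.9449; ρ = a/3 = 0.3150
P₀ = 0.385138
Lq = P₀·a^c·ρ / (c!·(1−ρ)²) = 0.385138·0.84354·0.3150/(6·0.46929)
= 0.03634

Final: 0.03634


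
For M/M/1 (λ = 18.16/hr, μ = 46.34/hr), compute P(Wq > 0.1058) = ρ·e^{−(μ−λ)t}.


ρ = 18.16/46.34 = 0.3919
P(Wq > t) = ρ·e^{−(μ−λ)t} = 0.3919·e^{−2.9814}
= 0.3919·0.050720 = 0.019876

Final: 0.019876


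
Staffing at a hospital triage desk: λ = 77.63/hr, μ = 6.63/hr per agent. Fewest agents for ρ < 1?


Stability requires cμ > λ ⇔ c > λ/μ.
λ/μ = 77.63/6.63 = 11.7089
Minimum integer c = ⌊11.7089⌋ + 1 = 12
Check: 12·6.63 = 79.56 > 77.63, while 11·6.63 = 72.93 ≤ 77.63

Final: 12 servers


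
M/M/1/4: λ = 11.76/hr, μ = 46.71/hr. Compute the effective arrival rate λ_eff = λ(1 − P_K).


ρ = 0.2518; P_K = (1−ρ)ρ^4/(1−ρ^5) = 0.003009
λ_eff = λ(1 − P_K) = 11.76·(1 − 0.003009) = 11.76·0.996991 = 11.7246 /hr

Final: 11.7246 /hr


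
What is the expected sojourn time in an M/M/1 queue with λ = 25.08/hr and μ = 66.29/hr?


W = 1/(μ−λ) = 1/(66.29 − 25.08) = 1/41.21 = 0.02427 hr

Final: 0.02427 hr


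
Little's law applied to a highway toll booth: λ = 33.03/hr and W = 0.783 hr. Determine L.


L = λW = 33.03·0.783 = 25.8625

Final: 25.8625


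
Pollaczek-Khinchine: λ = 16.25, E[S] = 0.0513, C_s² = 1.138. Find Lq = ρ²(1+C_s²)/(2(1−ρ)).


ρ = λ·E[S] = 16.25·0.0513 = 0.8336
Lq = ρ²(1+C_s²)/(2(1−ρ)) = 0.6949·(1+1.138)/(2·0.1664)
= 0.6949·2.1380/0.3328 = 4.46510

Final: 4.46510


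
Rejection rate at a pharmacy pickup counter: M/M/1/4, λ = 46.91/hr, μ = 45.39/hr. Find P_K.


ρ = λ/μ = 46.91/45.39 = 1.0335
P_K = (1−ρ)ρ^K/(1−ρ^(K+1)) = (-0.03349·1.140830)/(1 − 1.179034)
= -0.038204/-0.179034 = 0.213388

Final: 0.213388


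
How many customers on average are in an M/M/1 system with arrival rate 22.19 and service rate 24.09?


ρ = λ/μ = 22.19/24.09 = 0.9211
L = ρ/(1−ρ) = 0.9211/(1 − 0.9211) = 0.9211/0.07887 = 11.6789

Final: 11.6789


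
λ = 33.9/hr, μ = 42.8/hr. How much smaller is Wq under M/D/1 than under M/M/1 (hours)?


ρ = 33.9/42.8 = 0.7921
Wq(M/M/1) = ρ/(μ−λ) = 0.7921/8.90 = 0.08900 hr
Wq(M/D/1) = ρ/(2(μ−λ)) = 0.04450 hr
Savings = 0.08900 − 0.04450 = 0.04450 hr

Final: 0.04450 hr


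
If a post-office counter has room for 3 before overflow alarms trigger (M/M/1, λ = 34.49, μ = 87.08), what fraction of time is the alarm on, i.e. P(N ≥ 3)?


ρ = 34.49/87.08 = 0.3961
P(N ≥ n) = ρ^n = 0.3961^3 = 0.062133

Final: 0.062133


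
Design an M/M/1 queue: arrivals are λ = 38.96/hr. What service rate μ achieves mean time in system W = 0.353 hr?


W = 1/(μ−λ) ⇒ μ − λ = 1/W = 1/0.353 = 2.8329
μ = λ + 1/W = 38.96 + 2.8329 = 41.7929 per hr

Final: 41.7929 /hr


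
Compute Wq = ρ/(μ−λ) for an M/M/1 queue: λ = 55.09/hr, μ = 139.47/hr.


ρ = 55.09/139.47 = 0.3950
Wq = ρ/(μ−λ) = 0.3950/(139.47 − 55.09) = 0.3950/84.38 = 0.004681 hr

Final: 0.004681 hr


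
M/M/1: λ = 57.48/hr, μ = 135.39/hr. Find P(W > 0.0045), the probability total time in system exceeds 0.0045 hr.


W ~ Exponential(μ−λ) for M/M/1.
μ − λ = 135.39 − 57.48 = 77.9100
P(W > t) = e^{−(μ−λ)t} = e^{−0.3506} = 0.704269

Final: 0.704269


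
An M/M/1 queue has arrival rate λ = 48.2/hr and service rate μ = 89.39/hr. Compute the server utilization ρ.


ρ = λ/μ = 48.2/89.39 = 0.5392

Final: 0.5392


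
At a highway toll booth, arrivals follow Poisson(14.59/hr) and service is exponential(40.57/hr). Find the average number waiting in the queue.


ρ = 14.59/40.57 = 0.3596
Lq = ρ²/(1−ρ) = 0.1293/0.6404 = 0.2020

Final: 0.2020


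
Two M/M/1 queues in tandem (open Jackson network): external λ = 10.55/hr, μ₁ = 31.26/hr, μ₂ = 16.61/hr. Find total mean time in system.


Each node sees arrival rate λ = 10.55/hr (tandem ⇒ throughput preserved).
W₁ = 1/(μ₁−λ) = 1/(31.26−10.55) = 0.04829 hr
W₂ = 1/(μ₂−λ) = 1/(16.61−10.55) = 0.16502 hr
W_total = W₁ + W₂ = 0.04829 + 0.16502 = 0.21330 hr

Final: 0.21330 hr


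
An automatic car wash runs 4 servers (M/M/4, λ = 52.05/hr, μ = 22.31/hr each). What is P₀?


a = λ/μ = 52.05/22.31 = 2.3330; ρ = a/c = 0.5833
Σ_{k=0}^{3} a^k/k! (terms k=0..3) = 1.00000 + 2.33303 + 2.72153 + 2.11647 = 8.17103
Tail: a^4/(4!(1−ρ)) = 29.62679/(24·0.4167) = 2.96215
P₀ = 1/(8.17103 + 2.96215) = 1/11.13318 = 0.089822

Final: 0.089822


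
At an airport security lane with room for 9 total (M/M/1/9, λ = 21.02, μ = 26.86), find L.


ρ = 21.02/26.86 = 0.7826
L = ρ[1 − (K+1)ρ^K + Kρ^(K+1)] / [(1−ρ)(1−ρ^(K+1))]
Numerator: 0.7826·(1 − 10·0.110088 + 9·0.086152) = 0.527840
Denominator: (0.2174)·(0.913848) = 0.198692
L = 0.527840/0.198692 = 2.6566

Final: 2.6566


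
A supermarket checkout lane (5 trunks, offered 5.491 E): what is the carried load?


B(5,5.491) = 0.323378 (Erlang-B)
Carried load = a(1 − B) = 5.491·(1 − 0.323378) = 5.491·0.676622 = 3.7153 E

Final: 3.7153 Erlangs


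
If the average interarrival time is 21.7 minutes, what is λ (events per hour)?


λ = 1/(interarrival time) in consistent units.
1 hour = 60 min, so λ = 60/21.7 = 2.7650 per hour

Final: 2.7650 /hr


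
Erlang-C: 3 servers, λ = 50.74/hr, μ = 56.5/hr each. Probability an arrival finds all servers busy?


a = λ/μ = 0.8981; ρ = a/3 = 0.2994
P₀ = 0.404271 (from M/M/c formula)
C(c,a) = [a^c/(c!(1−ρ))]·P₀ = [0.72428/(6·0.7006)]·0.404271
= 0.17229·0.404271 = 0.069651

Final: 0.069651


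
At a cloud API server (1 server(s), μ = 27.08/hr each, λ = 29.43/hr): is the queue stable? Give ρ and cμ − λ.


Total capacity cμ = 1·27.08 = 27.08/hr
ρ = λ/(cμ) = 29.43/27.08 = 1.0868
Stable ⇔ ρ < 1: NO
Spare capacity = cμ − λ = 27.08 − 29.43 = -2.35/hr

Final: ρ = 1.0868; unstable; margin = -2.35/hr


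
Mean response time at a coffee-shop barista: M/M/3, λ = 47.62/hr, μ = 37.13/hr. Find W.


a = 1.2825; ρ = 0.4275; P₀ = 0.268882
Lq = P₀·a^c·ρ/(c!(1−ρ)²) = 0.12331
Wq = Lq/λ = 0.12331/47.62 = 0.002590 hr
W = Wq + 1/μ = 0.002590 + 0.02693 = 0.02952 hr

Final: 0.02952 hr


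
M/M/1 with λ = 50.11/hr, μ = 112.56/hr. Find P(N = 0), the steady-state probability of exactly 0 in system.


ρ = 50.11/112.56 = 0.4452
P_n = (1−ρ)·ρ^n = (1 − 0.4452)·0.4452^0 = 0.5548·1.000000 = 0.554815

Final: 0.554815


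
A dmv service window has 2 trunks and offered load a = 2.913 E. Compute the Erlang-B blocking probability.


B(c,a) = (a^c/c!) / Σ_{k=0}^{c} a^k/k!
a^2/2! = 4.242784
Σ terms (k=0..2): 1.00000 + 2.91300 + 4.24278 = 8.155784
B = 4.242784/8.155784 = 0.520218

Final: 0.520218


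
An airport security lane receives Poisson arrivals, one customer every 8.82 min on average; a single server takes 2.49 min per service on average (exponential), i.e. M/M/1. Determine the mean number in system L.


λ = 60/8.82 = 6.8027 /hr
μ = 60/2.49 = 24.0964 /hr
ρ = λ/μ = 6.8027/24.0964 = 0.2823
L = ρ/(1−ρ) = 0.2823/0.7177 = 0.3934

Final: 0.3934


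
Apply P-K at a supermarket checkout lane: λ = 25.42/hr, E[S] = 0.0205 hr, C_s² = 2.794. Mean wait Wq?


ρ = λ·E[S] = 25.42·0.0205 = 0.5211
E[S²] = E[S]²(1+C_s²) = 0.0205²·(1+2.794) = 0.001594
Wq = λ·E[S²]/(2(1−ρ)) = 25.42·0.001594/(2·0.4789) = 0.04232 hr

Final: 0.04232 hr


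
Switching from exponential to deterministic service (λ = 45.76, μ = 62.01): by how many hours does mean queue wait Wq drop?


ρ = 45.76/62.01 = 0.7379
Wq(M/M/1) = ρ/(μ−λ) = 0.7379/16.25 = 0.04541 hr
Wq(M/D/1) = ρ/(2(μ−λ)) = 0.02271 hr
Savings = 0.04541 − 0.02271 = 0.02271 hr

Final: 0.02271 hr


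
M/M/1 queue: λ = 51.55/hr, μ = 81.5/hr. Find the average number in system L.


ρ = λ/μ = 51.55/81.5 = 0.6325
L = ρ/(1−ρ) = 0.6325/(1 − 0.6325) = 0.6325/0.3675 = 1.7212

Final: 1.7212


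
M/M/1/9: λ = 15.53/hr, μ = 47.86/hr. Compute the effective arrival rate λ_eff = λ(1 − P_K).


ρ = 0.3245; P_K = (1−ρ)ρ^9/(1−ρ^10) = 0.00002694
λ_eff = λ(1 − P_K) = 15.53·(1 − 0.00002694) = 15.53·0.999973 = 15.5296 /hr

Final: 15.5296 /hr


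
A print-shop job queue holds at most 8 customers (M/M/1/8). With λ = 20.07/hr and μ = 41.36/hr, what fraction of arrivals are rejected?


ρ = λ/μ = 20.07/41.36 = 0.4853
P_K = (1−ρ)ρ^K/(1−ρ^(K+1)) = (0.5147·0.003074)/(1 − 0.001492)
= 0.001582/0.998508 = 0.001585

Final: 0.001585


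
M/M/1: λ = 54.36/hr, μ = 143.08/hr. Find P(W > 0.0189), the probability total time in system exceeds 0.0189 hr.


W ~ Exponential(μ−λ) for M/M/1.
μ − λ = 143.08 − 54.36 = 88.7200
P(W > t) = e^{−(μ−λ)t} = e^{−1.6768} = 0.186970

Final: 0.186970


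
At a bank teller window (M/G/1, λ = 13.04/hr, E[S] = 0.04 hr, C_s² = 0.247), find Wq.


ρ = λ·E[S] = 13.04·0.04 = 0.5216
E[S²] = E[S]²(1+C_s²) = 0.04²·(1+0.247) = 0.001995
Wq = λ·E[S²]/(2(1−ρ)) = 13.04·0.001995/(2·0.4784) = 0.02719 hr

Final: 0.02719 hr


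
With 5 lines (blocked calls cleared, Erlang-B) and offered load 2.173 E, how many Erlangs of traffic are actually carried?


B(5,2.173) = 0.047075 (Erlang-B)
Carried load = a(1 − B) = 2.173·(1 − 0.047075) = 2.173·0.952925 = 2.0707 E

Final: 2.0707 Erlangs


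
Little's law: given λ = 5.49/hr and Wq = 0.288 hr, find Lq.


Lq = λWq = 5.49·0.288 = 1.5811

Final: 1.5811


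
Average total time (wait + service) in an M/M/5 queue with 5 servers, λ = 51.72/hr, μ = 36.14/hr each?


a = 1.4311; ρ = 0.2862; P₀ = 0.238750
Lq = P₀·a^c·ρ/(c!(1−ρ)²) = 0.006709
Wq = Lq/λ = 0.006709/51.72 = 0.0001297 hr
W = Wq + 1/μ = 0.0001297 + 0.02767 = 0.02780 hr

Final: 0.02780 hr


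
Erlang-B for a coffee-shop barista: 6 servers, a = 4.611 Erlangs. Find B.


B(c,a) = (a^c/c!) / Σ_{k=0}^{c} a^k/k!
a^6/6! = 13.348677
Σ terms (k=0..6): 1.00000 + 4.61100 + 10.63066 + 16.33933 + 18.83516 + 17.36978 + 13.34868 = 82.134602
B = 13.348677/82.134602 = 0.162522

Final: 0.162522


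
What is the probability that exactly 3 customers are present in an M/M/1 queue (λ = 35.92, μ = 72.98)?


ρ = 35.92/72.98 = 0.4922
P_n = (1−ρ)·ρ^n = (1 − 0.4922)·0.4922^3 = 0.5078·0.119233 = 0.060548

Final: 0.060548


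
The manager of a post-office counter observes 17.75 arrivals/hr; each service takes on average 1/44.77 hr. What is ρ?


ρ = λ/μ = 17.75/44.77 = 0.3965

Final: 0.3965


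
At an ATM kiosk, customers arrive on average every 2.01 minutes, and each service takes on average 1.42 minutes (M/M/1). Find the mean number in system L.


λ = 60/2.01 = 29.8507 /hr
μ = 60/1.42 = 42.2535 /hr
ρ = λ/μ = 29.8507/42.2535 = 0.7065
L = ρ/(1−ρ) = 0.7065/0.2935 = 2.4068

Final: 2.4068


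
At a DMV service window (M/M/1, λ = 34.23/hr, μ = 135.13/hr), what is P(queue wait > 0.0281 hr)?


ρ = 34.23/135.13 = 0.2533
P(Wq > t) = ρ·e^{−(μ−λ)t} = 0.2533·e^{−2.8353}
= 0.2533·0.058701 = 0.014870

Final: 0.014870


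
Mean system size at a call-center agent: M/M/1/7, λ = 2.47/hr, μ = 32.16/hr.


ρ = 2.47/32.16 = 0.07680
L = ρ[1 − (K+1)ρ^K + Kρ^(K+1)] / [(1−ρ)(1−ρ^(K+1))]
Numerator: 0.07680·(1 − 8·0.00000001576 + 7·0.000000001211) = 0.076803
Denominator: (0.9232)·(1.000000) = 0.923197
L = 0.076803/0.923197 = 0.08319

Final: 0.08319


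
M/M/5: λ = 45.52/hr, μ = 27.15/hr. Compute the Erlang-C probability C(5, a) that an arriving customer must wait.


a = λ/μ = 1.6766; ρ = a/5 = 0.3353
P₀ = 0.186464 (from M/M/c formula)
C(c,a) = [a^c/(c!(1−ρ))]·P₀ = [13.24836/(120·0.6647)]·0.186464
= 0.16610·0.186464 = 0.030972

Final: 0.030972


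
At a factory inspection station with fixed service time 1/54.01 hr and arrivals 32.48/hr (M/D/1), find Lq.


ρ = 32.48/54.01 = 0.6014
M/D/1: Lq = ρ²/(2(1−ρ)) = 0.3616/(2·0.3986) = 0.45361

Final: 0.45361


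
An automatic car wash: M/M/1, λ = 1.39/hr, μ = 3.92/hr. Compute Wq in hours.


ρ = 1.39/3.92 = 0.3546
Wq = ρ/(μ−λ) = 0.3546/(3.92 − 1.39) = 0.3546/2.53 = 0.1402 hr

Final: 0.1402 hr


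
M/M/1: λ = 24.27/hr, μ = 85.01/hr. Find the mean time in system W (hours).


W = 1/(μ−λ) = 1/(85.01 − 24.27) = 1/60.74 = 0.01646 hr

Final: 0.01646 hr


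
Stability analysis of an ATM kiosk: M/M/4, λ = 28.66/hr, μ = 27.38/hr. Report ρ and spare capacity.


Total capacity cμ = 4·27.38 = 109.52/hr
ρ = λ/(cμ) = 28.66/109.52 = 0.2617
Stable ⇔ ρ < 1: YES
Spare capacity = cμ − λ = 109.52 − 28.66 = 80.86/hr

Final: ρ = 0.2617; stable; margin = 80.86/hr


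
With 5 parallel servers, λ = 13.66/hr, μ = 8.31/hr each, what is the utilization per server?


ρ = λ/(cμ) = 13.66/(5·8.31) = 13.66/41.55 = 0.3288

Final: 0.3288


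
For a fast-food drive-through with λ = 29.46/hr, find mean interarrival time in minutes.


Mean interarrival time = 1/λ = 1/29.46 hour = 0.03394 hour
In minutes: 0.03394 × 60 = 2.0367 min

Final: 2.0367 min


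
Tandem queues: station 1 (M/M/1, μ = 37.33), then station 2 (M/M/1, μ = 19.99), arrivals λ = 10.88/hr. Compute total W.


Each node sees arrival rate λ = 10.88/hr (tandem ⇒ throughput preserved).
W₁ = 1/(μ₁−λ) = 1/(37.33−10.88) = 0.03781 hr
W₂ = 1/(μ₂−λ) = 1/(19.99−10.88) = 0.10977 hr
W_total = W₁ + W₂ = 0.03781 + 0.10977 = 0.14758 hr

Final: 0.14758 hr


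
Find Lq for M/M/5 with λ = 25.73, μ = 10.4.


a = λ/μ = 2.4740; ρ = a/5 = 0.4948
P₀ = 0.082316
Lq = P₀·a^c·ρ / (c!·(1−ρ)²) = 0.082316·92.68986·0.4948/(120·0.25522)
= 0.12327

Final: 0.12327


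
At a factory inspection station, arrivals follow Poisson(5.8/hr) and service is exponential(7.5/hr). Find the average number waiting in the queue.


ρ = 5.8/7.5 = 0.7733
Lq = ρ²/(1−ρ) = 0.5980/0.2267 = 2.6384

Final: 2.6384


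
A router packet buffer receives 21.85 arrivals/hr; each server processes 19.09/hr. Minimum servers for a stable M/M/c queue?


Stability requires cμ > λ ⇔ c > λ/μ.
λ/μ = 21.85/19.09 = 1.1446
Minimum integer c = ⌊1.1446⌋ + 1 = 2
Check: 2·19.09 = 38.18 > 21.85, while 1·19.09 = 19.09 ≤ 21.85

Final: 2 servers


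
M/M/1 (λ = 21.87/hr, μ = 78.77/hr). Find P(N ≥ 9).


ρ = 21.87/78.77 = 0.2776
P(N ≥ n) = ρ^n = 0.2776^9 = 0.000009804

Final: 0.000009804


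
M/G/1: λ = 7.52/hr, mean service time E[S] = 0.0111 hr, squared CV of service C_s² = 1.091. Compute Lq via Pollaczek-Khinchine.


ρ = λ·E[S] = 7.52·0.0111 = 0.08347
Lq = ρ²(1+C_s²)/(2(1−ρ)) = 0.006968·(1+1.091)/(2·0.9165)
= 0.006968·2.0910/1.8331 = 0.007948

Final: 0.007948


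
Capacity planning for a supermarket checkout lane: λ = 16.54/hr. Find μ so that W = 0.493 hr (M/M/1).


W = 1/(μ−λ) ⇒ μ − λ = 1/W = 1/0.493 = 2.0284
μ = λ + 1/W = 16.54 + 2.0284 = 18.5684 per hr

Final: 18.5684 /hr


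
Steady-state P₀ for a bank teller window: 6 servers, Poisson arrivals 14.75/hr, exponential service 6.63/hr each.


a = λ/μ = 14.75/6.63 = 2.2247; ρ = a/c = 0.3708
Σ_{k=0}^{5} a^k/k! (terms k=0..5) = 1.00000 + 2.22474 + 2.47473 + 1.83520 + 1.02071 + 0.45416 = 9.00954
Tail: a^6/(6!(1−ρ)) = 121.24699/(720·0.6292) = 0.26763
P₀ = 1/(9.00954 + 0.26763) = 1/9.27717 = 0.107791

Final: 0.107791


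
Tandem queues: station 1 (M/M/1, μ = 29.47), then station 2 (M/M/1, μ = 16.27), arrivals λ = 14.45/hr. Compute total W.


Each node sees arrival rate λ = 14.45/hr (tandem ⇒ throughput preserved).
W₁ = 1/(μ₁−λ) = 1/(29.47−14.45) = 0.06658 hr
W₂ = 1/(μ₂−λ) = 1/(16.27−14.45) = 0.54945 hr
W_total = W₁ + W₂ = 0.06658 + 0.54945 = 0.61603 hr

Final: 0.61603 hr


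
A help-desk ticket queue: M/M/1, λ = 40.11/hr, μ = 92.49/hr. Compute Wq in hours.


ρ = 40.11/92.49 = 0.4337
Wq = ρ/(μ−λ) = 0.4337/(92.49 − 40.11) = 0.4337/52.38 = 0.008279 hr

Final: 0.008279 hr


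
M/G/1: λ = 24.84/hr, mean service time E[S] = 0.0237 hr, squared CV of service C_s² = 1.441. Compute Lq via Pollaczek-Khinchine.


ρ = λ·E[S] = 24.84·0.0237 = 0.5887
Lq = ρ²(1+C_s²)/(2(1−ρ)) = 0.3466·(1+1.441)/(2·0.4113)
= 0.3466·2.4410/0.8226 = 1.02846

Final: 1.02846


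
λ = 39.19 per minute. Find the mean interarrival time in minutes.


Mean interarrival time = 1/λ = 1/39.19 minute = 0.02552 minute
In minutes: 0.02552 × 1 = 0.02552 min

Final: 0.02552 min


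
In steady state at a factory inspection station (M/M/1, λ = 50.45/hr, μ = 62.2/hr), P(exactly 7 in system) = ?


ρ = 50.45/62.2 = 0.8111
P_n = (1−ρ)·ρ^n = (1 − 0.8111)·0.8111^7 = 0.1889·0.230938 = 0.043626

Final: 0.043626


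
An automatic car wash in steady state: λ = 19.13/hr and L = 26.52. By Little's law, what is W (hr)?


W = L/λ = 26.52/19.13 = 1.3863 hr

Final: 1.3863 hr


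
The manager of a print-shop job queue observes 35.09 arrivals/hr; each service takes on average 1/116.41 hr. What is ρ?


ρ = λ/μ = 35.09/116.41 = 0.3014

Final: 0.3014


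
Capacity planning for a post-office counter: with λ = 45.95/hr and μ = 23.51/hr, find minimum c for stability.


Stability requires cμ > λ ⇔ c > λ/μ.
λ/μ = 45.95/23.51 = 1.9545
Minimum integer c = ⌊1.9545⌋ + 1 = 2
Check: 2·23.51 = 47.02 > 45.95, while 1·23.51 = 23.51 ≤ 45.95

Final: 2 servers


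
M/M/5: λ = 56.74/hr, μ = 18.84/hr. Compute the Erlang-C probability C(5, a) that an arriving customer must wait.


a = λ/μ = 3.0117; ρ = a/5 = 0.6023
P₀ = 0.046042 (from M/M/c formula)
C(c,a) = [a^c/(c!(1−ρ))]·P₀ = [247.76626/(120·0.3977)]·0.046042
= 5.19211·0.046042 = 0.239053

Final: 0.239053


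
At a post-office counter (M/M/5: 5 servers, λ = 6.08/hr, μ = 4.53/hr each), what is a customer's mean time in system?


a = 1.3422; ρ = 0.2684; P₀ = 0.261052
Lq = P₀·a^c·ρ/(c!(1−ρ)²) = 0.004752
Wq = Lq/λ = 0.004752/6.08 = 0.0007816 hr
W = Wq + 1/μ = 0.0007816 + 0.22075 = 0.22153 hr

Final: 0.22153 hr


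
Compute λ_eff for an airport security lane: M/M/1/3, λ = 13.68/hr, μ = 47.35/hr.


ρ = 0.2889; P_K = (1−ρ)ρ^3/(1−ρ^4) = 0.017269
λ_eff = λ(1 − P_K) = 13.68·(1 − 0.017269) = 13.68·0.982731 = 13.4438 /hr

Final: 13.4438 /hr


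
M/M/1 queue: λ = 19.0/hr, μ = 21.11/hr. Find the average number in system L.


ρ = λ/μ = 19.0/21.11 = 0.9000
L = ρ/(1−ρ) = 0.9000/(1 − 0.9000) = 0.9000/0.09995 = 9.0047

Final: 9.0047


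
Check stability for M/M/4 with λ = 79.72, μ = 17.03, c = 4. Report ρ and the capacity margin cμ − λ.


Total capacity cμ = 4·17.03 = 68.12/hr
ρ = λ/(cμ) = 79.72/68.12 = 1.1703
Stable ⇔ ρ < 1: NO
Spare capacity = cμ − λ = 68.12 − 79.72 = -11.60/hr

Final: ρ = 1.1703; unstable; margin = -11.60/hr


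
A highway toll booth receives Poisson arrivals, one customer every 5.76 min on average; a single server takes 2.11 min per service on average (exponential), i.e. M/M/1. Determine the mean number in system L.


λ = 60/5.76 = 10.4167 /hr
μ = 60/2.11 = 28.4360 /hr
ρ = λ/μ = 10.4167/28.4360 = 0.3663
L = ρ/(1−ρ) = 0.3663/0.6337 = 0.5781

Final: 0.5781


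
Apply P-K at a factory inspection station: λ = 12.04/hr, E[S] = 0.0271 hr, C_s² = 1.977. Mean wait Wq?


ρ = λ·E[S] = 12.04·0.0271 = 0.3263
E[S²] = E[S]²(1+C_s²) = 0.0271²·(1+1.977) = 0.002186
Wq = λ·E[S²]/(2(1−ρ)) = 12.04·0.002186/(2·0.6737) = 0.01954 hr

Final: 0.01954 hr


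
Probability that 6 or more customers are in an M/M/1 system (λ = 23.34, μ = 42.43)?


ρ = 23.34/42.43 = 0.5501
P(N ≥ n) = ρ^n = 0.5501^6 = 0.027706

Final: 0.027706


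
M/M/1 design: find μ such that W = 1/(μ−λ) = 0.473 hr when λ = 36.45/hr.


W = 1/(μ−λ) ⇒ μ − λ = 1/W = 1/0.473 = 2.1142
μ = λ + 1/W = 36.45 + 2.1142 = 38.5642 per hr

Final: 38.5642 /hr


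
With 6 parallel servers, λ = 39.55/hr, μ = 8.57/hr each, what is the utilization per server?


ρ = λ/(cμ) = 39.55/(6·8.57) = 39.55/51.42 = 0.7692

Final: 0.7692


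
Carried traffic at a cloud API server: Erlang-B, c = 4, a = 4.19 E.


B(4,4.19) = 0.328698 (Erlang-B)
Carried load = a(1 − B) = 4.19·(1 − 0.328698) = 4.19·0.671302 = 2.8128 E

Final: 2.8128 Erlangs


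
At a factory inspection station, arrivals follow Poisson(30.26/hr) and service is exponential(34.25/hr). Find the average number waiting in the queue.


ρ = 30.26/34.25 = 0.8835
Lq = ρ²/(1−ρ) = 0.7806/0.1165 = 6.7005

Final: 6.7005


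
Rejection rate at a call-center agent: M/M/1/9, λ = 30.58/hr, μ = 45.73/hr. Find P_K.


ρ = λ/μ = 30.58/45.73 = 0.6687
P_K = (1−ρ)ρ^K/(1−ρ^(K+1)) = (0.3313·0.026738)/(1 − 0.017880)
= 0.008858/0.982120 = 0.009019

Final: 0.009019


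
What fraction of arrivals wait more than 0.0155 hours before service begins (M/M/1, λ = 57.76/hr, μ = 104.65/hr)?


ρ = 57.76/104.65 = 0.5519
P(Wq > t) = ρ·e^{−(μ−λ)t} = 0.5519·e^{−0.7268}
= 0.5519·0.483456 = 0.266836

Final: 0.266836


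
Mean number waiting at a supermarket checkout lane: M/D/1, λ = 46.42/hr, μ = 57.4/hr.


ρ = 46.42/57.4 = 0.8087
M/D/1: Lq = ρ²/(2(1−ρ)) = 0.6540/(2·0.1913) = 1.70949

Final: 1.70949


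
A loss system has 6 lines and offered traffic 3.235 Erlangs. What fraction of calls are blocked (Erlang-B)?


B(c,a) = (a^c/c!) / Σ_{k=0}^{c} a^k/k!
a^6/6! = 1.591891
Σ terms (k=0..6): 1.00000 + 3.23500 + 5.23261 + 5.64250 + 4.56337 + 2.95250 + 1.59189 = 24.217878
B = 1.591891/24.217878 = 0.065732

Final: 0.065732


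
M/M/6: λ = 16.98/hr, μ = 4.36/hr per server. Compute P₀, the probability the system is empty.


a = λ/μ = 16.98/4.36 = 3.8945; ρ = a/c = 0.6491
Σ_{k=0}^{5} a^k/k! (terms k=0..5) = 1.00000 + 3.89450 + 7.58355 + 9.84470 + 9.58503 + 7.46577 = 39.37354
Tail: a^6/(6!(1−ρ)) = 3489.04989/(720·0.3509) = 13.80924
P₀ = 1/(39.37354 + 13.80924) = 1/53.18278 = 0.018803

Final: 0.018803


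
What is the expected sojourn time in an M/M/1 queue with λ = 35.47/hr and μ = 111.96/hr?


W = 1/(μ−λ) = 1/(111.96 − 35.47) = 1/76.49 = 0.01307 hr

Final: 0.01307 hr


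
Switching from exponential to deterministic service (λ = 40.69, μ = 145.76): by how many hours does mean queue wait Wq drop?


ρ = 40.69/145.76 = 0.2792
Wq(M/M/1) = ρ/(μ−λ) = 0.2792/105.07 = 0.002657 hr
Wq(M/D/1) = ρ/(2(μ−λ)) = 0.001328 hr
Savings = 0.002657 − 0.001328 = 0.001328 hr

Final: 0.001328 hr


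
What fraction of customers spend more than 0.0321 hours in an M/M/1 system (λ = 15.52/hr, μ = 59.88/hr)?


W ~ Exponential(μ−λ) for M/M/1.
μ − λ = 59.88 − 15.52 = 44.3600
P(W > t) = e^{−(μ−λ)t} = e^{−1.4240} = 0.240760

Final: 0.240760


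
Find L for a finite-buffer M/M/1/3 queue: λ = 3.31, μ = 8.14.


ρ = 3.31/8.14 = 0.4066
L = ρ[1 − (K+1)ρ^K + Kρ^(K+1)] / [(1−ρ)(1−ρ^(K+1))]
Numerator: 0.4066·(1 − 4·0.067237 + 3·0.027341) = 0.330623
Denominator: (0.5934)·(0.972659) = 0.577143
L = 0.330623/0.577143 = 0.5729

Final: 0.5729


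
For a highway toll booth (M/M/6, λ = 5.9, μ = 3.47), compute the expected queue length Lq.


a = λ/μ = 1.7003; ρ = a/6 = 0.2834
P₀ = 0.182531
Lq = P₀·a^c·ρ / (c!·(1−ρ)²) = 0.182531·24.16213·0.2834/(720·0.51354)
= 0.003380

Final: 0.003380


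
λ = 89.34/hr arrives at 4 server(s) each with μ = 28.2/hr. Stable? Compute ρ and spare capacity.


Total capacity cμ = 4·28.2 = 112.80/hr
ρ = λ/(cμ) = 89.34/112.80 = 0.7920
Stable ⇔ ρ < 1: YES
Spare capacity = cμ − λ = 112.80 − 89.34 = 23.46/hr

Final: ρ = 0.7920; stable; margin = 23.46/hr


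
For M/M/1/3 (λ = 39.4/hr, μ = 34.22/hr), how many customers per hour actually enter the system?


ρ = 1.1514; P_K = (1−ρ)ρ^3/(1−ρ^4) = 0.305061
λ_eff = λ(1 − P_K) = 39.4·(1 − 0.305061) = 39.4·0.694939 = 27.3806 /hr

Final: 27.3806 /hr


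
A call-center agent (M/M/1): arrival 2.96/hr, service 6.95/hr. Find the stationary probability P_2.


ρ = 2.96/6.95 = 0.4259
P_n = (1−ρ)·ρ^n = (1 − 0.4259)·0.4259^2 = 0.5741·0.181390 = 0.104136

Final: 0.104136


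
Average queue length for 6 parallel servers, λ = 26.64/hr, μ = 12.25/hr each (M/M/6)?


a = λ/μ = 2.1747; ρ = a/6 = 0.3624
P₀ = 0.113364
Lq = P₀·a^c·ρ / (c!·(1−ρ)²) = 0.113364·105.77640·0.3624/(720·0.40647)
= 0.01485

Final: 0.01485


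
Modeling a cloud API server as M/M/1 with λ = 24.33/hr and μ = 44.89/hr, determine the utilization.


ρ = λ/μ = 24.33/44.89 = 0.5420

Final: 0.5420


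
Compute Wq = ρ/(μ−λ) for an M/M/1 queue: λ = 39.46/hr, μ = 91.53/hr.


ρ = 39.46/91.53 = 0.4311
Wq = ρ/(μ−λ) = 0.4311/(91.53 − 39.46) = 0.4311/52.07 = 0.008280 hr

Final: 0.008280 hr


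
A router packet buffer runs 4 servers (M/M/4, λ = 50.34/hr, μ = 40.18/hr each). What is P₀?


a = λ/μ = 50.34/40.18 = 1.2529; ρ = a/c = 0.3132
Σ_{k=0}^{3} a^k/k! (terms k=0..3) = 1.00000 + 1.25286 + 0.78483 + 0.32776 = 3.36546
Tail: a^4/(4!(1−ρ)) = 2.46384/(24·0.6868) = 0.14948
P₀ = 1/(3.36546 + 0.14948) = 1/3.51494 = 0.284500

Final: 0.284500


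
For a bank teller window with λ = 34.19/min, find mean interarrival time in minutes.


Mean interarrival time = 1/λ = 1/34.19 minute = 0.02925 minute
In minutes: 0.02925 × 1 = 0.02925 min

Final: 0.02925 min


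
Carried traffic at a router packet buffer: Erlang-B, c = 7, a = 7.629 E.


B(7,7.629) = 0.286818 (Erlang-B)
Carried load = a(1 − B) = 7.629·(1 − 0.286818) = 7.629·0.713182 = 5.4409 E

Final: 5.4409 Erlangs


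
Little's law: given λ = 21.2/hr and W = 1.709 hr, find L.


L = λW = 21.2·1.709 = 36.2308

Final: 36.2308


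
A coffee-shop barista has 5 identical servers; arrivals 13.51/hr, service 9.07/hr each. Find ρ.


ρ = λ/(cμ) = 13.51/(5·9.07) = 13.51/45.35 = 0.2979

Final: 0.2979


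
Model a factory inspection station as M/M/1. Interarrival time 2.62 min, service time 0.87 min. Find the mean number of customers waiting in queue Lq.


λ = 60/2.62 = 22.9008 /hr
μ = 60/0.87 = 68.9655 /hr
ρ = λ/μ = 22.9008/68.9655 = 0.3321
Lq = ρ²/(1−ρ) = 0.1103/0.6679 = 0.1651

Final: 0.1651


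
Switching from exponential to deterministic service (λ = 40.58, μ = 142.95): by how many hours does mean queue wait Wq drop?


ρ = 40.58/142.95 = 0.2839
Wq(M/M/1) = ρ/(μ−λ) = 0.2839/102.37 = 0.002773 hr
Wq(M/D/1) = ρ/(2(μ−λ)) = 0.001387 hr
Savings = 0.002773 − 0.001387 = 0.001387 hr

Final: 0.001387 hr


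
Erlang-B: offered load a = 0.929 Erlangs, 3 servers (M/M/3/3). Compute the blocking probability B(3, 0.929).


B(c,a) = (a^c/c!) / Σ_{k=0}^{c} a^k/k!
a^3/3! = 0.133628
Σ terms (k=0..3): 1.00000 + 0.92900 + 0.43152 + 0.13363 = 2.494148
B = 0.133628/2.494148 = 0.053576

Final: 0.053576


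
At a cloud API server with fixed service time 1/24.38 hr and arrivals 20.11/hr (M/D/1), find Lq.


ρ = 20.11/24.38 = 0.8249
M/D/1: Lq = ρ²/(2(1−ρ)) = 0.6804/(2·0.1751) = 1.94237

Final: 1.94237


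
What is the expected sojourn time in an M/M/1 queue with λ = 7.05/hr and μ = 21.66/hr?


W = 1/(μ−λ) = 1/(21.66 − 7.05) = 1/14.61 = 0.06845 hr

Final: 0.06845 hr


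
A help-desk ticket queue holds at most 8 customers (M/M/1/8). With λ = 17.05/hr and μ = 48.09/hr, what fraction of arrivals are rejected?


ρ = λ/μ = 17.05/48.09 = 0.3545
P_K = (1−ρ)ρ^K/(1−ρ^(K+1)) = (0.6455·0.0002497)/(1 − 0.00008852)
= 0.0001611/0.999911 = 0.0001612

Final: 0.0001612


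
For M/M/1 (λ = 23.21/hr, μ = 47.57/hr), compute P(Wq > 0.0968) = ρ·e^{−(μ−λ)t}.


ρ = 23.21/47.57 = 0.4879
P(Wq > t) = ρ·e^{−(μ−λ)t} = 0.4879·e^{−2.3580}
= 0.4879·0.094605 = 0.046159

Final: 0.046159


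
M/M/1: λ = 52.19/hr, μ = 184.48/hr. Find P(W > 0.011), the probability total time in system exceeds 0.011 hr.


W ~ Exponential(μ−λ) for M/M/1.
μ − λ = 184.48 − 52.19 = 132.2900
P(W > t) = e^{−(μ−λ)t} = e^{−1.4552} = 0.233356

Final: 0.233356


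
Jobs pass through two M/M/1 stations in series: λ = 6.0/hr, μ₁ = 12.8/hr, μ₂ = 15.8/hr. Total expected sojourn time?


Each node sees arrival rate λ = 6.0/hr (tandem ⇒ throughput preserved).
W₁ = 1/(μ₁−λ) = 1/(12.8−6.0) = 0.14706 hr
W₂ = 1/(μ₂−λ) = 1/(15.8−6.0) = 0.10204 hr
W_total = W₁ + W₂ = 0.14706 + 0.10204 = 0.24910 hr

Final: 0.24910 hr


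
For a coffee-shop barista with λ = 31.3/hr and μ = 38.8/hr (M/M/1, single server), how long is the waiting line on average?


ρ = 31.3/38.8 = 0.8067
Lq = ρ²/(1−ρ) = 0.6508/0.1933 = 3.3666

Final: 3.3666


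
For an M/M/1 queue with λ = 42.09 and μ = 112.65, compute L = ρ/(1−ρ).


ρ = λ/μ = 42.09/112.65 = 0.3736
L = ρ/(1−ρ) = 0.3736/(1 − 0.3736) = 0.3736/0.6264 = 0.5965

Final: 0.5965


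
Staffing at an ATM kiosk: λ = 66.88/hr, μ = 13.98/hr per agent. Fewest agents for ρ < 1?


Stability requires cμ > λ ⇔ c > λ/μ.
λ/μ = 66.88/13.98 = 4.7840
Minimum integer c = ⌊4.7840⌋ + 1 = 5
Check: 5·13.98 = 69.90 > 66.88, while 4·13.98 = 55.92 ≤ 66.88

Final: 5 servers


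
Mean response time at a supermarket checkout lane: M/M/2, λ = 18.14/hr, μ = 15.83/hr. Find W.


a = 1.1459; ρ = 0.5730; P₀ = 0.271486
Lq = P₀·a^c·ρ/(c!(1−ρ)²) = 0.56005
Wq = Lq/λ = 0.56005/18.14 = 0.03087 hr
W = Wq + 1/μ = 0.03087 + 0.06317 = 0.09404 hr

Final: 0.09404 hr


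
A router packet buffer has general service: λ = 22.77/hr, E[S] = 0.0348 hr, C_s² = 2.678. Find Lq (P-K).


ρ = λ·E[S] = 22.77·0.0348 = 0.7924
Lq = ρ²(1+C_s²)/(2(1−ρ)) = 0.6279·(1+2.678)/(2·0.2076)
= 0.6279·3.6780/0.4152 = 5.56199

Final: 5.56199


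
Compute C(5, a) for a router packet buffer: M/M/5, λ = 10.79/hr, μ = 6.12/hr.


a = λ/μ = 1.7631; ρ = a/5 = 0.3526
P₀ = 0.170865 (from M/M/c formula)
C(c,a) = [a^c/(c!(1−ρ))]·P₀ = [17.03531/(120·0.6474)]·0.170865
= 0.21928·0.170865 = 0.037468

Final: 0.037468


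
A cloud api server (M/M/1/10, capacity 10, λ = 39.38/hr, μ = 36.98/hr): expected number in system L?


ρ = 39.38/36.98 = 1.0649
L = ρ[1 − (K+1)ρ^K + Kρ^(K+1)] / [(1−ρ)(1−ρ^(K+1))]
Numerator: 1.0649·(1 − 11·1.875375 + 10·1.997086) = 0.363922
Denominator: (-0.06490)·(-0.997086) = 0.064711
L = 0.363922/0.064711 = 5.6238

Final: 5.6238


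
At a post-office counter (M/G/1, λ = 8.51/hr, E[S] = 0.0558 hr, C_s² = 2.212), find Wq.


ρ = λ·E[S] = 8.51·0.0558 = 0.4749
E[S²] = E[S]²(1+C_s²) = 0.0558²·(1+2.212) = 0.010001
Wq = λ·E[S²]/(2(1−ρ)) = 8.51·0.010001/(2·0.5251) = 0.08103 hr

Final: 0.08103 hr


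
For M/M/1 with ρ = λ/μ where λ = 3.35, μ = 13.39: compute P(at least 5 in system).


ρ = 3.35/13.39 = 0.2502
P(N ≥ n) = ρ^n = 0.2502^5 = 0.0009802

Final: 0.0009802


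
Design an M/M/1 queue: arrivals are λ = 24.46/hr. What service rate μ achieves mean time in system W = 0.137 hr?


W = 1/(μ−λ) ⇒ μ − λ = 1/W = 1/0.137 = 7.2993
μ = λ + 1/W = 24.46 + 7.2993 = 31.7593 per hr

Final: 31.7593 /hr


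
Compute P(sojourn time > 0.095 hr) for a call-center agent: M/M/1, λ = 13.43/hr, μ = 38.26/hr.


W ~ Exponential(μ−λ) for M/M/1.
μ − λ = 38.26 − 13.43 = 24.8300
P(W > t) = e^{−(μ−λ)t} = e^{−2.3588} = 0.094529

Final: 0.094529


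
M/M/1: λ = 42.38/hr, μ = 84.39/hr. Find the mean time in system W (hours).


W = 1/(μ−λ) = 1/(84.39 − 42.38) = 1/42.01 = 0.02380 hr

Final: 0.02380 hr


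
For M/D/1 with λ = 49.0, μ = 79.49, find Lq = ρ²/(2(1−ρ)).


ρ = 49.0/79.49 = 0.6164
M/D/1: Lq = ρ²/(2(1−ρ)) = 0.3800/(2·0.3836) = 0.49533

Final: 0.49533


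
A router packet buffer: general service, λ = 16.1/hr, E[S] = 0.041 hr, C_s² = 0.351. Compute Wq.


ρ = λ·E[S] = 16.1·0.041 = 0.6601
E[S²] = E[S]²(1+C_s²) = 0.041²·(1+0.351) = 0.002271
Wq = λ·E[S²]/(2(1−ρ)) = 16.1·0.002271/(2·0.3399) = 0.05379 hr

Final: 0.05379 hr


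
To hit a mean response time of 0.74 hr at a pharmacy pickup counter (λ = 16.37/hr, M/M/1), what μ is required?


W = 1/(μ−λ) ⇒ μ − λ = 1/W = 1/0.74 = 1.3514
μ = λ + 1/W = 16.37 + 1.3514 = 17.7214 per hr

Final: 17.7214 /hr


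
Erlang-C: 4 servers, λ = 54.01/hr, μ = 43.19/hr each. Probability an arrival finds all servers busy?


a = λ/μ = 1.2505; ρ = a/4 = 0.3126
P₀ = 0.285177 (from M/M/c formula)
C(c,a) = [a^c/(c!(1−ρ))]·P₀ = [2.44548/(24·0.6874)]·0.285177
= 0.14824·0.285177 = 0.042274

Final: 0.042274
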